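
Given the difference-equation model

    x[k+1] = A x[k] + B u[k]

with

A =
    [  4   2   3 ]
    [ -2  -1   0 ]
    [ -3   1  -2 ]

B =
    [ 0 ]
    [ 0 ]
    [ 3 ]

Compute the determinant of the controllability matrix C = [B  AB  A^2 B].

AB = [[9], [0], [-6]]
A^2B = [[18], [-18], [-15]]
Controllability matrix C = [B  AB  A^2B] = [[0, 9, 18], [0, 0, -18], [3, -6, -15]]
Expanding along the first row, det(C) = 0·(0·(-15) - (-18)·(-6)) - 9·(0·(-15) - (-18)·3) + 18·(0·(-6) - 0·3) = 0·(-108) - 9·54 + 18·0 = -486
Since det(C) ≠ 0, rank(C) = 3 and the system is completely controllable.

-486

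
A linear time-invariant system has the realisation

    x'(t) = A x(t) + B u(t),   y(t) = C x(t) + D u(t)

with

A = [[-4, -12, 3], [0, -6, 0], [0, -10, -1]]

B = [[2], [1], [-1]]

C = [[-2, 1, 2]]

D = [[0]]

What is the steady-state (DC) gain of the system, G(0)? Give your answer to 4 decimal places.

-1.1667

G(0) = C(-A)^{-1}B + D = -C A^{-1} B + D.
det A = -24, so A^{-1} = (1/-24)·adj(A) = [[-1/4, 7/4, -3/4], [0, -1/6, 0], [0, 5/3, -1]]
A^{-1} B = [2, -1/6, 8/3]^T
C A^{-1} B = 7/6
G(0) = D - C A^{-1} B = 0 - (7/6) = -7/6 ≈ -1.1667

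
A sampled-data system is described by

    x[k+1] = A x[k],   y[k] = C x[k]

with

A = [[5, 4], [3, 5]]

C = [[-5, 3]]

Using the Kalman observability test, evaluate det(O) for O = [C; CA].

73

CA = [[-16, -5]]
Observability matrix O = [C; CA] = [[-5, 3], [-16, -5]]
det(O) = (-5)·(-5) - 3·(-16) = 25 - (-48) = 73
Since det(O) ≠ 0, rank(O) = 2 and the system is completely observable.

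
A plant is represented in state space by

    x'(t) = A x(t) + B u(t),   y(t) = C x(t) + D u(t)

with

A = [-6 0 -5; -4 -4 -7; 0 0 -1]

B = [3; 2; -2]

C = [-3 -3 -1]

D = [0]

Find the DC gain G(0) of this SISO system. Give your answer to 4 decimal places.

-10.0000

G(0) = C(-A)^{-1}B + D = -C A^{-1} B + D.
det A = -24, so A^{-1} = (1/-24)·adj(A) = [[-1/6, 0, 5/6], [1/6, -1/4, 11/12], [0, 0, -1]]
A^{-1} B = [-13/6, -11/6, 2]^T
C A^{-1} B = 10
G(0) = D - C A^{-1} B = 0 - (10) = -10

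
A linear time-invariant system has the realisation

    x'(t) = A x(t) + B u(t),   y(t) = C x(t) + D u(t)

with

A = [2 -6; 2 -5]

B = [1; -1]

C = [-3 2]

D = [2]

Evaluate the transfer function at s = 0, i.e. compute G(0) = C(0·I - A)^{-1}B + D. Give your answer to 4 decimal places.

G(0) = C(-A)^{-1}B + D = -C A^{-1} B + D.
det A = 2, so A^{-1} = (1/2)·adj(A) = [[-5/2, 3], [-1, 1]]
A^{-1} B = [-11/2, -2]^T
C A^{-1} B = 25/2
G(0) = D - C A^{-1} B = 2 - (25/2) = -21/2 ≈ -10.5000

-10.5000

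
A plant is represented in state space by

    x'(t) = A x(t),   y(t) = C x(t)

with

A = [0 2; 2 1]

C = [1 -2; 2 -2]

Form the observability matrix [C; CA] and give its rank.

CA = [[-4, 0], [-4, 2]]
Observability matrix O = [C; CA] = [[1, -2], [2, -2], [-4, 0], [-4, 2]]
Take the 2×2 submatrix of O formed by rows 1, 2: [[1, -2], [2, -2]]. Its determinant is 1·(-2) - (-2)·2 = -2 - (-4) = 2 ≠ 0.
So rank(O) ≥ 2; since O has 2 columns, rank(O) = 2.
rank(O) = 2 = n, so the pair (A, C) is completely observable.

2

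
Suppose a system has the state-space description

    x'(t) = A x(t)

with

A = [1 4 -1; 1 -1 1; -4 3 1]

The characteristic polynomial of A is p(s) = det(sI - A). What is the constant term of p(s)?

23

Expand det(sI - A) for the 3×3 matrix.
p(s) = s^3 - s^2 - 12s + 23.
(Check: constant term = det(-A) = (-1)^3 det A = 23; coefficient of s^2 = -tr A = -1.)
The constant term is 23.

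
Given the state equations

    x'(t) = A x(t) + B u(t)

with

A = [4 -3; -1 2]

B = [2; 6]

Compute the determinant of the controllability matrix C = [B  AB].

80

AB = [[-10], [10]]
Controllability matrix C = [B  AB] = [[2, -10], [6, 10]]
det(C) = 2·10 - (-10)·6 = 20 - (-60) = 80
Since det(C) ≠ 0, rank(C) = 2 and the system is completely controllable.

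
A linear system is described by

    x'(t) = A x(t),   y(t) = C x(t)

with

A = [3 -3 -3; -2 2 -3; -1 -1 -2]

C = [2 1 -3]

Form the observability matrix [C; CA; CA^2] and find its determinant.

CA = [[7, -1, -3]]
CA^2 = [[26, -20, -12]]
Observability matrix O = [C; CA; CA^2] = [[2, 1, -3], [7, -1, -3], [26, -20, -12]]
Expanding along the first row, det(O) = 2·((-1)·(-12) - (-3)·(-20)) - 1·(7·(-12) - (-3)·26) + (-3)·(7·(-20) - (-1)·26) = 2·(-48) - 1·(-6) + (-3)·(-114) = 252
Since det(O) ≠ 0, rank(O) = 3 and the system is completely observable.

252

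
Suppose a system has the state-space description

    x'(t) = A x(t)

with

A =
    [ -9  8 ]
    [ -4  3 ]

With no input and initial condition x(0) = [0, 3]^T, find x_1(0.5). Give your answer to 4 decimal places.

det(sI - A) = s^2 - (tr A)s + det A, with tr A = (-9) + 3 = -6 and det A = (-9)·3 - 8·(-4) = -27 - (-32) = 5.
So p(s) = det(sI - A) = s^2 + 6s + 5.
Factor s^2 + 6s + 5: two numbers with sum -6 and product 5 are -1 and -5, so s^2 + 6s + 5 = (s + 1)(s + 5).
Hence p(s) = (s + 1) (s + 5), with roots -5, -1.
The eigenvalues -5, -1 are distinct and real, so A is diagonalisable and x(t) = e^{At} x(0) = V diag(e^{λ_i t}) V^{-1} x(0), where the columns of V are the eigenvectors.
λ = -5: A - (-5)I = [[-4, 8], [-4, 8]]. Row 1 gives (-4)·v1 + 8·v2 = 0, so take v_1 = [-2, -1]^T.
λ = -1: A - (-1)I = [[-8, 8], [-4, 4]]. Row 1 gives (-8)·v1 + 8·v2 = 0, so take v_2 = [1, 1]^T.
V = [v_1 v_2] = [[-2, 1], [-1, 1]] has det V = -1, so V^{-1} = adj(V)/det V = [[-1, 1], [-1, 2]].
Modal coordinates z(0) = V^{-1} x(0): (-1)·0 + 1·3 = 3; (-1)·0 + 2·3 = 6; so z(0) = [3, 6]^T.
x_1(t) = Σ_i (v_i)_1 · z_i(0) · e^{λ_i t} (row 1 of V times the modal terms).
x_1(0.5) = (-2)·3·e^{-5·0.5} + 1·6·e^{-1·0.5} = (-6)·0.082085 + 6·0.606531 = 3.1467.

3.1467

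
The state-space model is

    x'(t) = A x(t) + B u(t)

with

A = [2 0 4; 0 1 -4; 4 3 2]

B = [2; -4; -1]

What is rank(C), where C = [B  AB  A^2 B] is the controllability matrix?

3

AB = [[0], [0], [-6]]
A^2B = [[-24], [24], [-12]]
Controllability matrix C = [B  AB  A^2B] = [[2, 0, -24], [-4, 0, 24], [-1, -6, -12]]
det(C) = 2·(0·(-12) - 24·(-6)) - 0·((-4)·(-12) - 24·(-1)) + (-24)·((-4)·(-6) - 0·(-1)) = 2·144 - 0·72 + (-24)·24 = -288 ≠ 0, so rank(C) = 3.
rank(C) = 3 = n, so the pair (A, B) is completely controllable.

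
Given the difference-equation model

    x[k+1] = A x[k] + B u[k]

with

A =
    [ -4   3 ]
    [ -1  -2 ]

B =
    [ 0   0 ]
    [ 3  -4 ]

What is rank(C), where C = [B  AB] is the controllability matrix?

AB = [[9, -12], [-6, 8]]
Controllability matrix C = [B  AB] = [[0, 0, 9, -12], [3, -4, -6, 8]]
Take the 2×2 submatrix of C formed by columns 1, 3: [[0, 9], [3, -6]]. Its determinant is 0·(-6) - 9·3 = 0 - 27 = -27 ≠ 0.
So rank(C) ≥ 2; since C has 2 rows, rank(C) = 2.
rank(C) = 2 = n, so the pair (A, B) is completely controllable.

2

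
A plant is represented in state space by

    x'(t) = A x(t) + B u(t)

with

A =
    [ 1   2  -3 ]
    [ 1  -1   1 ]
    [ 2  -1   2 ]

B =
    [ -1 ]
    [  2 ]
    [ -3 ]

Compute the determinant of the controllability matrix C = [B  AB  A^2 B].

-1688

AB = [[12], [-6], [-10]]
A^2B = [[30], [8], [10]]
Controllability matrix C = [B  AB  A^2B] = [[-1, 12, 30], [2, -6, 8], [-3, -10, 10]]
Expanding along the first row, det(C) = (-1)·((-6)·10 - 8·(-10)) - 12·(2·10 - 8·(-3)) + 30·(2·(-10) - (-6)·(-3)) = (-1)·20 - 12·44 + 30·(-38) = -1688
Since det(C) ≠ 0, rank(C) = 3 and the system is completely controllable.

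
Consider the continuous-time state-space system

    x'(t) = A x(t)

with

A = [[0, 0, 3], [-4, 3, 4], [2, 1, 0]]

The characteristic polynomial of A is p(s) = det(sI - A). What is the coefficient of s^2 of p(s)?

-3

Expand det(sI - A) for the 3×3 matrix.
p(s) = s^3 - 3s^2 - 10s + 30.
(Check: constant term = det(-A) = (-1)^3 det A = 30; coefficient of s^2 = -tr A = -3.)
The coefficient of s^2 is -3.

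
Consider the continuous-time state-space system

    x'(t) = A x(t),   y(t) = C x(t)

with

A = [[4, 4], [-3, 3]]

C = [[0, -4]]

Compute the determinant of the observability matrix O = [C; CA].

CA = [[12, -12]]
Observability matrix O = [C; CA] = [[0, -4], [12, -12]]
det(O) = 0·(-12) - (-4)·12 = 0 - (-48) = 48
Since det(O) ≠ 0, rank(O) = 2 and the system is completely observable.

48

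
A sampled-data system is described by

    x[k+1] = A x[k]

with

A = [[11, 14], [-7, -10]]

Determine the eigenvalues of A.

-3, 4

det(zI - A) = z^2 - (tr A)z + det A, with tr A = 11 + (-10) = 1 and det A = 11·(-10) - 14·(-7) = -110 - (-98) = -12.
So p(z) = det(zI - A) = z^2 - z - 12.
Factor z^2 - z - 12: two numbers with sum 1 and product -12 are 4 and -3, so z^2 - z - 12 = (z - 4)(z + 3).
Hence p(z) = (z - 4) (z + 3), with roots -3, 4.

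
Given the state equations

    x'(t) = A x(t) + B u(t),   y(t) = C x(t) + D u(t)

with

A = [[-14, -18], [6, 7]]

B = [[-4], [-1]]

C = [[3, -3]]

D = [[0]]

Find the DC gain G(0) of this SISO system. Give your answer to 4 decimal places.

25.2000

G(0) = C(-A)^{-1}B + D = -C A^{-1} B + D.
det A = 10, so A^{-1} = (1/10)·adj(A) = [[7/10, 9/5], [-3/5, -7/5]]
A^{-1} B = [-23/5, 19/5]^T
C A^{-1} B = -126/5
G(0) = D - C A^{-1} B = 0 - (-126/5) = 126/5 ≈ 25.2000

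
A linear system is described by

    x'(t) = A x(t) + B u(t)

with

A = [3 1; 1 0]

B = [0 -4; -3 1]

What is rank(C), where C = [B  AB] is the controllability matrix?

2

AB = [[-3, -11], [0, -4]]
Controllability matrix C = [B  AB] = [[0, -4, -3, -11], [-3, 1, 0, -4]]
Take the 2×2 submatrix of C formed by columns 1, 2: [[0, -4], [-3, 1]]. Its determinant is 0·1 - (-4)·(-3) = 0 - 12 = -12 ≠ 0.
So rank(C) ≥ 2; since C has 2 rows, rank(C) = 2.
rank(C) = 2 = n, so the pair (A, B) is completely controllable.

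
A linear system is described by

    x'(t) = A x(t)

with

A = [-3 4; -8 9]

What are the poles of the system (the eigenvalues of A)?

det(sI - A) = s^2 - (tr A)s + det A, with tr A = (-3) + 9 = 6 and det A = (-3)·9 - 4·(-8) = -27 - (-32) = 5.
So p(s) = det(sI - A) = s^2 - 6s + 5.
Factor s^2 - 6s + 5: two numbers with sum 6 and product 5 are 5 and 1, so s^2 - 6s + 5 = (s - 5)(s - 1).
Hence p(s) = (s - 5) (s - 1), with roots 1, 5.
At least one eigenvalue has non-negative real part, so the system is not asymptotically stable.

1, 5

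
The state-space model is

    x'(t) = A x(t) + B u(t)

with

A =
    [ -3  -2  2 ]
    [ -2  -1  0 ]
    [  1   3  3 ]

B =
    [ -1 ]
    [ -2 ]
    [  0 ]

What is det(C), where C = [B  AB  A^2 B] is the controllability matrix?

AB = [[7], [4], [-7]]
A^2B = [[-43], [-18], [-2]]
Controllability matrix C = [B  AB  A^2B] = [[-1, 7, -43], [-2, 4, -18], [0, -7, -2]]
Expanding along the first row, det(C) = (-1)·(4·(-2) - (-18)·(-7)) - 7·((-2)·(-2) - (-18)·0) + (-43)·((-2)·(-7) - 4·0) = (-1)·(-134) - 7·4 + (-43)·14 = -496
Since det(C) ≠ 0, rank(C) = 3 and the system is completely controllable.

-496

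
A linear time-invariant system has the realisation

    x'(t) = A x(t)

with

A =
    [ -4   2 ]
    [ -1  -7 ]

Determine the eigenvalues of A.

det(sI - A) = s^2 - (tr A)s + det A, with tr A = (-4) + (-7) = -11 and det A = (-4)·(-7) - 2·(-1) = 28 - (-2) = 30.
So p(s) = det(sI - A) = s^2 + 11s + 30.
Factor s^2 + 11s + 30: two numbers with sum -11 and product 30 are -5 and -6, so s^2 + 11s + 30 = (s + 5)(s + 6).
Hence p(s) = (s + 5) (s + 6), with roots -6, -5.
All eigenvalues have negative real part, so the system is asymptotically stable.

-6, -5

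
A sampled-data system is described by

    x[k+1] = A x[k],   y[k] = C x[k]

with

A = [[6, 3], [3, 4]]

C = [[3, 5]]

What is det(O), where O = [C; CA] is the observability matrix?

CA = [[33, 29]]
Observability matrix O = [C; CA] = [[3, 5], [33, 29]]
det(O) = 3·29 - 5·33 = 87 - 165 = -78
Since det(O) ≠ 0, rank(O) = 2 and the system is completely observable.

-78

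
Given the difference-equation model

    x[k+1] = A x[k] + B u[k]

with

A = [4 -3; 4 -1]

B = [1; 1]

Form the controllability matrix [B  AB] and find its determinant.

AB = [[1], [3]]
Controllability matrix C = [B  AB] = [[1, 1], [1, 3]]
det(C) = 1·3 - 1·1 = 3 - 1 = 2
Since det(C) ≠ 0, rank(C) = 2 and the system is completely controllable.

2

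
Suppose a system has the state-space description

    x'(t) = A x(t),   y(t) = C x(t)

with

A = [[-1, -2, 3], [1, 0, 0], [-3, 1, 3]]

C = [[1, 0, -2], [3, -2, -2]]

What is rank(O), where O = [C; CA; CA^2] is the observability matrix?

CA = [[5, -4, -3], [1, -8, 3]]
CA^2 = [[0, -13, 6], [-18, 1, 12]]
Observability matrix O = [C; CA; CA^2] = [[1, 0, -2], [3, -2, -2], [5, -4, -3], [1, -8, 3], [0, -13, 6], [-18, 1, 12]]
Take the 3×3 submatrix of O formed by rows 1, 2, 3: [[1, 0, -2], [3, -2, -2], [5, -4, -3]]. Its determinant is 1·((-2)·(-3) - (-2)·(-4)) - 0·(3·(-3) - (-2)·5) + (-2)·(3·(-4) - (-2)·5) = 1·(-2) - 0·1 + (-2)·(-2) = 2 ≠ 0.
So rank(O) ≥ 3; since O has 3 columns, rank(O) = 3.
rank(O) = 3 = n, so the pair (A, C) is completely observable.

3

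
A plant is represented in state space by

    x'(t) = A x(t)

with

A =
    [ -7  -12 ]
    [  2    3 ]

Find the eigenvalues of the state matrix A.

det(sI - A) = s^2 - (tr A)s + det A, with tr A = (-7) + 3 = -4 and det A = (-7)·3 - (-12)·2 = -21 - (-24) = 3.
So p(s) = det(sI - A) = s^2 + 4s + 3.
Factor s^2 + 4s + 3: two numbers with sum -4 and product 3 are -1 and -3, so s^2 + 4s + 3 = (s + 1)(s + 3).
Hence p(s) = (s + 1) (s + 3), with roots -3, -1.
All eigenvalues have negative real part, so the system is asymptotically stable.

-3, -1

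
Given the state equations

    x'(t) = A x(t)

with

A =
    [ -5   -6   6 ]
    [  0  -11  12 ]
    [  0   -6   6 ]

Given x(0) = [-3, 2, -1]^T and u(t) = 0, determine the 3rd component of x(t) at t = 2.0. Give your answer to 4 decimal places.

det(sI - A) = s^3 - (tr A)s^2 + (M11 + M22 + M33)s - det A, where Mii is the 2×2 principal minor of A obtained by deleting row i and column i.
tr A = (-5) + (-11) + 6 = -10; M11 = (-11)·6 - 12·(-6) = -66 - (-72) = 6; M22 = (-5)·6 - 6·0 = -30 - 0 = -30; M33 = (-5)·(-11) - (-6)·0 = 55 - 0 = 55; sum of minors = 31.
det A = (-5)·((-11)·6 - 12·(-6)) - (-6)·(0·6 - 12·0) + 6·(0·(-6) - (-11)·0) = (-5)·6 - (-6)·0 + 6·0 = -30.
So p(s) = det(sI - A) = s^3 + 10s^2 + 31s + 30.
Rational-root test: any integer root divides 30. Testing small divisors, s = -2 works: p(-2) = -8 + 40 + (-62) + 30 = 0, so (s + 2) is a factor.
Dividing, p(s) = (s + 2)(s^2 + 8s + 15).
Factor s^2 + 8s + 15: two numbers with sum -8 and product 15 are -3 and -5, so s^2 + 8s + 15 = (s + 3)(s + 5).
Hence p(s) = (s + 2) (s + 3) (s + 5), with roots -5, -3, -2.
The eigenvalues -5, -3, -2 are distinct and real, so A is diagonalisable and x(t) = e^{At} x(0) = V diag(e^{λ_i t}) V^{-1} x(0), where the columns of V are the eigenvectors.
λ = -5: A - (-5)I = [[0, -6, 6], [0, -6, 12], [0, -6, 11]]. v must be orthogonal to every row; (row 1) × (row 2) = [-36, 0, 0], so take v_1 = [1, 0, 0]^T.
λ = -3: A - (-3)I = [[-2, -6, 6], [0, -8, 12], [0, -6, 9]]. v must be orthogonal to every row; (row 1) × (row 2) = [-24, 24, 16], so take v_2 = [-3, 3, 2]^T.
λ = -2: A - (-2)I = [[-3, -6, 6], [0, -9, 12], [0, -6, 8]]. v must be orthogonal to every row; (row 1) × (row 2) = [-18, 36, 27], so take v_3 = [-2, 4, 3]^T.
V = [v_1 v_2 v_3] = [[1, -3, -2], [0, 3, 4], [0, 2, 3]] has det V = 1, so V^{-1} = adj(V)/det V = [[1, 5, -6], [0, 3, -4], [0, -2, 3]].
Modal coordinates z(0) = V^{-1} x(0): 1·(-3) + 5·2 + (-6)·(-1) = 13; 0·(-3) + 3·2 + (-4)·(-1) = 10; 0·(-3) + (-2)·2 + 3·(-1) = -7; so z(0) = [13, 10, -7]^T.
x_3(t) = Σ_i (v_i)_3 · z_i(0) · e^{λ_i t} (row 3 of V times the modal terms).
x_3(2.0) = 0·13·e^{-5·2.0} + 2·10·e^{-3·2.0} + 3·(-7)·e^{-2·2.0} = 0·0.000045 + 20·0.002479 + (-21)·0.018316 = -0.3351.

-0.3351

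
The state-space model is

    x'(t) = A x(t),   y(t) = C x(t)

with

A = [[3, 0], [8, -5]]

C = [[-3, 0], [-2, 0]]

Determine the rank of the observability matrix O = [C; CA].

1

CA = [[-9, 0], [-6, 0]]
Observability matrix O = [C; CA] = [[-3, 0], [-2, 0], [-9, 0], [-6, 0]]
Every row of O is a scalar multiple of row 1 = [-3, 0] (multipliers 1, 2/3, 3, 2), so the rows span a one-dimensional space.
O ≠ 0, hence rank(O) = 1.
rank(O) = 1 < n = 2, so the pair (A, C) is not completely observable.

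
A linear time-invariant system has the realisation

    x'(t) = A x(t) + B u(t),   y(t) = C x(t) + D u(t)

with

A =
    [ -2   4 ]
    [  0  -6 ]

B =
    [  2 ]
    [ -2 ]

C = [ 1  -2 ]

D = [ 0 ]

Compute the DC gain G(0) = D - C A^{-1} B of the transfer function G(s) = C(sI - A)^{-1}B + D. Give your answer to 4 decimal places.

1.0000

G(0) = C(-A)^{-1}B + D = -C A^{-1} B + D.
det A = 12, so A^{-1} = (1/12)·adj(A) = [[-1/2, -1/3], [0, -1/6]]
A^{-1} B = [-1/3, 1/3]^T
C A^{-1} B = -1
G(0) = D - C A^{-1} B = 0 - (-1) = 1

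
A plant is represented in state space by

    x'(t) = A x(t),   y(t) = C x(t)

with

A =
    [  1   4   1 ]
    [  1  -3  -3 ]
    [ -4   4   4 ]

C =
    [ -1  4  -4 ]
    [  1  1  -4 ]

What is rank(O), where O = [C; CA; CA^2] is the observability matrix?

3

CA = [[19, -32, -29], [18, -15, -18]]
CA^2 = [[103, 56, -1], [75, 45, -9]]
Observability matrix O = [C; CA; CA^2] = [[-1, 4, -4], [1, 1, -4], [19, -32, -29], [18, -15, -18], [103, 56, -1], [75, 45, -9]]
Take the 3×3 submatrix of O formed by rows 1, 2, 3: [[-1, 4, -4], [1, 1, -4], [19, -32, -29]]. Its determinant is (-1)·(1·(-29) - (-4)·(-32)) - 4·(1·(-29) - (-4)·19) + (-4)·(1·(-32) - 1·19) = (-1)·(-157) - 4·47 + (-4)·(-51) = 173 ≠ 0.
So rank(O) ≥ 3; since O has 3 columns, rank(O) = 3.
rank(O) = 3 = n, so the pair (A, C) is completely observable.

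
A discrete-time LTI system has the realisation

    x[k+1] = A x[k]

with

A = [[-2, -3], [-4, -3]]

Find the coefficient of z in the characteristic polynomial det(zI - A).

For a 2×2 matrix, det(zI - A) = z^2 - (tr A)z + det A.
tr A = -5, det A = -6.
So p(z) = z^2 + 5z - 6.
The coefficient of z is 5.

5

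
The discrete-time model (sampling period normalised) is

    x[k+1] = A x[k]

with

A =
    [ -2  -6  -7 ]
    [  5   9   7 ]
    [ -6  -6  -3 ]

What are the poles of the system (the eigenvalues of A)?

det(zI - A) = z^3 - (tr A)z^2 + (M11 + M22 + M33)z - det A, where Mii is the 2×2 principal minor of A obtained by deleting row i and column i.
tr A = (-2) + 9 + (-3) = 4; M11 = 9·(-3) - 7·(-6) = -27 - (-42) = 15; M22 = (-2)·(-3) - (-7)·(-6) = 6 - 42 = -36; M33 = (-2)·9 - (-6)·5 = -18 - (-30) = 12; sum of minors = -9.
det A = (-2)·(9·(-3) - 7·(-6)) - (-6)·(5·(-3) - 7·(-6)) + (-7)·(5·(-6) - 9·(-6)) = (-2)·15 - (-6)·27 + (-7)·24 = -36.
So p(z) = det(zI - A) = z^3 - 4z^2 - 9z + 36.
Rational-root test: any integer root divides 36. Testing small divisors, z = -3 works: p(-3) = -27 + (-36) + 27 + 36 = 0, so (z + 3) is a factor.
Dividing, p(z) = (z + 3)(z^2 - 7z + 12).
Factor z^2 - 7z + 12: two numbers with sum 7 and product 12 are 4 and 3, so z^2 - 7z + 12 = (z - 4)(z - 3).
Hence p(z) = (z - 4) (z - 3) (z + 3), with roots -3, 3, 4.

-3, 3, 4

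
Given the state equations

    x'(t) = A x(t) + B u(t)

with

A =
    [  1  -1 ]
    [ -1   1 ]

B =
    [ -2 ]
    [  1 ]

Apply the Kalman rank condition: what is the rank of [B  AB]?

2

AB = [[-3], [3]]
Controllability matrix C = [B  AB] = [[-2, -3], [1, 3]]
det(C) = (-2)·3 - (-3)·1 = -6 - (-3) = -3 ≠ 0, so rank(C) = 2.
rank(C) = 2 = n, so the pair (A, B) is completely controllable.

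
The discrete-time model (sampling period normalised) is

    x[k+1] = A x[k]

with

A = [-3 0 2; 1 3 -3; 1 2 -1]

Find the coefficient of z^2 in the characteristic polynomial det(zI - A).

Expand det(zI - A) for the 3×3 matrix.
p(z) = z^3 + z^2 - 5z + 11.
(Check: constant term = det(-A) = (-1)^3 det A = 11; coefficient of z^2 = -tr A = 1.)
The coefficient of z^2 is 1.

1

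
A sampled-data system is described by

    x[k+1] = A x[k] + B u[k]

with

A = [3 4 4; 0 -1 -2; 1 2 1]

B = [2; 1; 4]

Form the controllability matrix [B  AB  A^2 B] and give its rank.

AB = [[26], [-9], [8]]
A^2B = [[74], [-7], [16]]
Controllability matrix C = [B  AB  A^2B] = [[2, 26, 74], [1, -9, -7], [4, 8, 16]]
det(C) = 2·((-9)·16 - (-7)·8) - 26·(1·16 - (-7)·4) + 74·(1·8 - (-9)·4) = 2·(-88) - 26·44 + 74·44 = 1936 ≠ 0, so rank(C) = 3.
rank(C) = 3 = n, so the pair (A, B) is completely controllable.

3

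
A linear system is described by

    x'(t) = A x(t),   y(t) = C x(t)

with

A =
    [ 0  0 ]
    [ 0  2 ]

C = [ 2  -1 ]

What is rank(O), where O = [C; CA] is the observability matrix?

2

CA = [[0, -2]]
Observability matrix O = [C; CA] = [[2, -1], [0, -2]]
det(O) = 2·(-2) - (-1)·0 = -4 - 0 = -4 ≠ 0, so rank(O) = 2.
rank(O) = 2 = n, so the pair (A, C) is completely observable.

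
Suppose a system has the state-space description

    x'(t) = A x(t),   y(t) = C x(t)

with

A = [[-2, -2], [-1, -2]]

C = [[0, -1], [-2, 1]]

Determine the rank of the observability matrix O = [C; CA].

2

CA = [[1, 2], [3, 2]]
Observability matrix O = [C; CA] = [[0, -1], [-2, 1], [1, 2], [3, 2]]
Take the 2×2 submatrix of O formed by rows 1, 2: [[0, -1], [-2, 1]]. Its determinant is 0·1 - (-1)·(-2) = 0 - 2 = -2 ≠ 0.
So rank(O) ≥ 2; since O has 2 columns, rank(O) = 2.
rank(O) = 2 = n, so the pair (A, C) is completely observable.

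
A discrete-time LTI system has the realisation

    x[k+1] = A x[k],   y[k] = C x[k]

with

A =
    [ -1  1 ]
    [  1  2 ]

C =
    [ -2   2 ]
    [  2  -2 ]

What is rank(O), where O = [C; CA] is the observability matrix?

CA = [[4, 2], [-4, -2]]
Observability matrix O = [C; CA] = [[-2, 2], [2, -2], [4, 2], [-4, -2]]
Take the 2×2 submatrix of O formed by rows 1, 3: [[-2, 2], [4, 2]]. Its determinant is (-2)·2 - 2·4 = -4 - 8 = -12 ≠ 0.
So rank(O) ≥ 2; since O has 2 columns, rank(O) = 2.
rank(O) = 2 = n, so the pair (A, C) is completely observable.

2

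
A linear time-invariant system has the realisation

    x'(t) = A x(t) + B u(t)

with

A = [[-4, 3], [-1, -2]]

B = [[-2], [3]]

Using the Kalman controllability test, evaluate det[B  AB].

AB = [[17], [-4]]
Controllability matrix C = [B  AB] = [[-2, 17], [3, -4]]
det(C) = (-2)·(-4) - 17·3 = 8 - 51 = -43
Since det(C) ≠ 0, rank(C) = 2 and the system is completely controllable.

-43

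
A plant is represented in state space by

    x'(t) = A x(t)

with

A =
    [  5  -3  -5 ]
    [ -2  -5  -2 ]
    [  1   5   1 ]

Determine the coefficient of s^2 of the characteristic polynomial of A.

-1

Expand det(sI - A) for the 3×3 matrix.
p(s) = s^3 - s^2 - 16s - 50.
(Check: constant term = det(-A) = (-1)^3 det A = -50; coefficient of s^2 = -tr A = -1.)
The coefficient of s^2 is -1.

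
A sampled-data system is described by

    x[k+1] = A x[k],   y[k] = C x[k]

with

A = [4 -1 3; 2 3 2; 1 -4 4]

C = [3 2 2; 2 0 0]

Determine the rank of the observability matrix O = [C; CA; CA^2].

CA = [[18, -5, 21], [8, -2, 6]]
CA^2 = [[83, -117, 128], [34, -38, 44]]
Observability matrix O = [C; CA; CA^2] = [[3, 2, 2], [2, 0, 0], [18, -5, 21], [8, -2, 6], [83, -117, 128], [34, -38, 44]]
Take the 3×3 submatrix of O formed by rows 1, 2, 3: [[3, 2, 2], [2, 0, 0], [18, -5, 21]]. Its determinant is 3·(0·21 - 0·(-5)) - 2·(2·21 - 0·18) + 2·(2·(-5) - 0·18) = 3·0 - 2·42 + 2·(-10) = -104 ≠ 0.
So rank(O) ≥ 3; since O has 3 columns, rank(O) = 3.
rank(O) = 3 = n, so the pair (A, C) is completely observable.

3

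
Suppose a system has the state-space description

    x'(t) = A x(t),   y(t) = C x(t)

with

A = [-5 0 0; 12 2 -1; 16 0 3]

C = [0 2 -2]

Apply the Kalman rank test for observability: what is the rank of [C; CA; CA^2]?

2

CA = [[-8, 4, -8]]
CA^2 = [[-40, 8, -28]]
Observability matrix O = [C; CA; CA^2] = [[0, 2, -2], [-8, 4, -8], [-40, 8, -28]]
The columns c1, c2, c3 of O are linearly dependent: -c1 + 2·c2 + 2·c3 = 0 (check each entry), so rank(O) ≤ 2.
The 2×2 minor from rows 1, 2, columns 1, 2 is 0·4 - 2·(-8) = 0 - (-16) = 16 ≠ 0, so rank(O) = 2.
rank(O) = 2 < n = 3, so the pair (A, C) is not completely observable.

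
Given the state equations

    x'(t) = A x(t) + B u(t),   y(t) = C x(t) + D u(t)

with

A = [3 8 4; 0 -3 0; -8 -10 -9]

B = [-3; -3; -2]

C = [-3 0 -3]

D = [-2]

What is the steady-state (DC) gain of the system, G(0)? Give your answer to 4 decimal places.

-0.2000

G(0) = C(-A)^{-1}B + D = -C A^{-1} B + D.
det A = -15, so A^{-1} = (1/-15)·adj(A) = [[-9/5, -32/15, -4/5], [0, -1/3, 0], [8/5, 34/15, 3/5]]
A^{-1} B = [67/5, 1, -64/5]^T
C A^{-1} B = -9/5
G(0) = D - C A^{-1} B = -2 - (-9/5) = -1/5 ≈ -0.2000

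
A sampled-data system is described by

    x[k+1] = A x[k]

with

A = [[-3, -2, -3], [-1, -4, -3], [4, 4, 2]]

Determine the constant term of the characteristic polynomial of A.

28

Expand det(zI - A) for the 3×3 matrix.
p(z) = z^3 + 5z^2 + 20z + 28.
(Check: constant term = det(-A) = (-1)^3 det A = 28; coefficient of z^2 = -tr A = 5.)
The constant term is 28.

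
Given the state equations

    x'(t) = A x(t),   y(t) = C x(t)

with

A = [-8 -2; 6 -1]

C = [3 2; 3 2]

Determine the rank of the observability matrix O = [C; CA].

CA = [[-12, -8], [-12, -8]]
Observability matrix O = [C; CA] = [[3, 2], [3, 2], [-12, -8], [-12, -8]]
Every row of O is a scalar multiple of row 1 = [3, 2] (multipliers 1, 1, -4, -4), so the rows span a one-dimensional space.
O ≠ 0, hence rank(O) = 1.
rank(O) = 1 < n = 2, so the pair (A, C) is not completely observable.

1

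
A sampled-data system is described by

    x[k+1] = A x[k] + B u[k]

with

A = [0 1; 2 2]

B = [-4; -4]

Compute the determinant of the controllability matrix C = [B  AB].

48

AB = [[-4], [-16]]
Controllability matrix C = [B  AB] = [[-4, -4], [-4, -16]]
det(C) = (-4)·(-16) - (-4)·(-4) = 64 - 16 = 48
Since det(C) ≠ 0, rank(C) = 2 and the system is completely controllable.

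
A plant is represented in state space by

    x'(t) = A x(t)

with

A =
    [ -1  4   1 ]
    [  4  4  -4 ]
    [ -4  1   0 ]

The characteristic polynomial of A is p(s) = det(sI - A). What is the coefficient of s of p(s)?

-12

Expand det(sI - A) for the 3×3 matrix.
p(s) = s^3 - 3s^2 - 12s - 80.
(Check: constant term = det(-A) = (-1)^3 det A = -80; coefficient of s^2 = -tr A = -3.)
The coefficient of s is -12.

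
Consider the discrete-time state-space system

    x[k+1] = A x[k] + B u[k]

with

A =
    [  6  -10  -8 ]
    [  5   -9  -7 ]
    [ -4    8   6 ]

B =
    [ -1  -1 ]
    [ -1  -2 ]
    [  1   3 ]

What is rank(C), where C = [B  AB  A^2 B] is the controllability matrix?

AB = [[-4, -10], [-3, -8], [2, 6]]
A^2B = [[-10, -28], [-7, -20], [4, 12]]
Controllability matrix C = [B  AB  A^2B] = [[-1, -1, -4, -10, -10, -28], [-1, -2, -3, -8, -7, -20], [1, 3, 2, 6, 4, 12]]
The rows r1, r2, r3 of C are linearly dependent: -r1 + 2·r2 + r3 = 0 (check each entry), so rank(C) ≤ 2.
The 2×2 minor from rows 1, 2, columns 1, 2 is (-1)·(-2) - (-1)·(-1) = 2 - 1 = 1 ≠ 0, so rank(C) = 2.
rank(C) = 2 < n = 3, so the pair (A, B) is not completely controllable.

2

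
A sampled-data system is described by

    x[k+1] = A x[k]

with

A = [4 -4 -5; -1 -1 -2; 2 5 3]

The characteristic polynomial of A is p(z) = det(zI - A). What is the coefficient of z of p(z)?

21

Expand det(zI - A) for the 3×3 matrix.
p(z) = z^3 - 6z^2 + 21z - 47.
(Check: constant term = det(-A) = (-1)^3 det A = -47; coefficient of z^2 = -tr A = -6.)
The coefficient of z is 21.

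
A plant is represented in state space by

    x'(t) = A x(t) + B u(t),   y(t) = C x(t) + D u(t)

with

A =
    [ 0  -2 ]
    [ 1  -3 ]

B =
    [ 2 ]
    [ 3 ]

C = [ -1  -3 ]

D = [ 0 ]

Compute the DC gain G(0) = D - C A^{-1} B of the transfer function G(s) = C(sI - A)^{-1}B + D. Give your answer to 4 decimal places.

G(0) = C(-A)^{-1}B + D = -C A^{-1} B + D.
det A = 2, so A^{-1} = (1/2)·adj(A) = [[-3/2, 1], [-1/2, 0]]
A^{-1} B = [0, -1]^T
C A^{-1} B = 3
G(0) = D - C A^{-1} B = 0 - (3) = -3

-3.0000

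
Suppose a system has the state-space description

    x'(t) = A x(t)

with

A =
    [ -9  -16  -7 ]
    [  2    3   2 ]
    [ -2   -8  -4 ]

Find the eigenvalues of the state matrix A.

det(sI - A) = s^3 - (tr A)s^2 + (M11 + M22 + M33)s - det A, where Mii is the 2×2 principal minor of A obtained by deleting row i and column i.
tr A = (-9) + 3 + (-4) = -10; M11 = 3·(-4) - 2·(-8) = -12 - (-16) = 4; M22 = (-9)·(-4) - (-7)·(-2) = 36 - 14 = 22; M33 = (-9)·3 - (-16)·2 = -27 - (-32) = 5; sum of minors = 31.
det A = (-9)·(3·(-4) - 2·(-8)) - (-16)·(2·(-4) - 2·(-2)) + (-7)·(2·(-8) - 3·(-2)) = (-9)·4 - (-16)·(-4) + (-7)·(-10) = -30.
So p(s) = det(sI - A) = s^3 + 10s^2 + 31s + 30.
Rational-root test: any integer root divides 30. Testing small divisors, s = -2 works: p(-2) = -8 + 40 + (-62) + 30 = 0, so (s + 2) is a factor.
Dividing, p(s) = (s + 2)(s^2 + 8s + 15).
Factor s^2 + 8s + 15: two numbers with sum -8 and product 15 are -3 and -5, so s^2 + 8s + 15 = (s + 3)(s + 5).
Hence p(s) = (s + 2) (s + 3) (s + 5), with roots -5, -3, -2.
All eigenvalues have negative real part, so the system is asymptotically stable.

-5, -3, -2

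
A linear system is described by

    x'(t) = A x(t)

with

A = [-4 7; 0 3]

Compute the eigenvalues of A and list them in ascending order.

-4, 3

det(sI - A) = s^2 - (tr A)s + det A, with tr A = (-4) + 3 = -1 and det A = (-4)·3 - 7·0 = -12 - 0 = -12.
So p(s) = det(sI - A) = s^2 + s - 12.
Factor s^2 + s - 12: two numbers with sum -1 and product -12 are 3 and -4, so s^2 + s - 12 = (s - 3)(s + 4).
Hence p(s) = (s - 3) (s + 4), with roots -4, 3.
At least one eigenvalue has non-negative real part, so the system is not asymptotically stable.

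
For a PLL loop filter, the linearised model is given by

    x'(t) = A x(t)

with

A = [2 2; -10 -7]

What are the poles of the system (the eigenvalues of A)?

-3, -2

det(sI - A) = s^2 - (tr A)s + det A, with tr A = 2 + (-7) = -5 and det A = 2·(-7) - 2·(-10) = -14 - (-20) = 6.
So p(s) = det(sI - A) = s^2 + 5s + 6.
Factor s^2 + 5s + 6: two numbers with sum -5 and product 6 are -2 and -3, so s^2 + 5s + 6 = (s + 2)(s + 3).
Hence p(s) = (s + 2) (s + 3), with roots -3, -2.
All eigenvalues have negative real part, so the system is asymptotically stable.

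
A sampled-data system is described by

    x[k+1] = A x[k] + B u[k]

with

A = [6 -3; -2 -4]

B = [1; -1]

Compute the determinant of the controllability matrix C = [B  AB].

AB = [[9], [2]]
Controllability matrix C = [B  AB] = [[1, 9], [-1, 2]]
det(C) = 1·2 - 9·(-1) = 2 - (-9) = 11
Since det(C) ≠ 0, rank(C) = 2 and the system is completely controllable.

11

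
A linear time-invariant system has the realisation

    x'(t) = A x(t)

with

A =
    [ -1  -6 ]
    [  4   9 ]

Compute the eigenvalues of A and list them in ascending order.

3, 5

det(sI - A) = s^2 - (tr A)s + det A, with tr A = (-1) + 9 = 8 and det A = (-1)·9 - (-6)·4 = -9 - (-24) = 15.
So p(s) = det(sI - A) = s^2 - 8s + 15.
Factor s^2 - 8s + 15: two numbers with sum 8 and product 15 are 5 and 3, so s^2 - 8s + 15 = (s - 5)(s - 3).
Hence p(s) = (s - 5) (s - 3), with roots 3, 5.
At least one eigenvalue has non-negative real part, so the system is not asymptotically stable.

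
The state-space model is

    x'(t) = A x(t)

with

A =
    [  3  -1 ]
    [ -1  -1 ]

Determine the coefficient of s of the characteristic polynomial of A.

For a 2×2 matrix, det(sI - A) = s^2 - (tr A)s + det A.
tr A = 2, det A = -4.
So p(s) = s^2 - 2s - 4.
The coefficient of s is -2.

-2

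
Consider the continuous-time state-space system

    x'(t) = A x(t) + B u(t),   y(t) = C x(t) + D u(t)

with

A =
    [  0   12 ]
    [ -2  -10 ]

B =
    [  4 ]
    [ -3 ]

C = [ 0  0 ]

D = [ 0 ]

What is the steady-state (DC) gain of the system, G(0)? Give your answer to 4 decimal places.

G(0) = C(-A)^{-1}B + D = -C A^{-1} B + D.
det A = 24, so A^{-1} = (1/24)·adj(A) = [[-5/12, -1/2], [1/12, 0]]
A^{-1} B = [-1/6, 1/3]^T
C A^{-1} B = 0
G(0) = D - C A^{-1} B = 0 - (0) = 0

0.0000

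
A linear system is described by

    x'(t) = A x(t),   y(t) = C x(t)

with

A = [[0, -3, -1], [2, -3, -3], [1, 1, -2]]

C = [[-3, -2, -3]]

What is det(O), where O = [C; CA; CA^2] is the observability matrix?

3184

CA = [[-7, 12, 15]]
CA^2 = [[39, 0, -59]]
Observability matrix O = [C; CA; CA^2] = [[-3, -2, -3], [-7, 12, 15], [39, 0, -59]]
Expanding along the first row, det(O) = (-3)·(12·(-59) - 15·0) - (-2)·((-7)·(-59) - 15·39) + (-3)·((-7)·0 - 12·39) = (-3)·(-708) - (-2)·(-172) + (-3)·(-468) = 3184
Since det(O) ≠ 0, rank(O) = 3 and the system is completely observable.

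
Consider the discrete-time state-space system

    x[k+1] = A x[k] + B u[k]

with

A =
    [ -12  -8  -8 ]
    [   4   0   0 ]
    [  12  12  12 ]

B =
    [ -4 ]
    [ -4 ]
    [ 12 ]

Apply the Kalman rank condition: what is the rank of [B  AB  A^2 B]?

AB = [[-16], [-16], [48]]
A^2B = [[-64], [-64], [192]]
Controllability matrix C = [B  AB  A^2B] = [[-4, -16, -64], [-4, -16, -64], [12, 48, 192]]
Every column of C is a scalar multiple of column 1 = [-4, -4, 12] (multipliers 1, 4, 16), so the columns span a one-dimensional space.
C ≠ 0, hence rank(C) = 1.
rank(C) = 1 < n = 3, so the pair (A, B) is not completely controllable.

1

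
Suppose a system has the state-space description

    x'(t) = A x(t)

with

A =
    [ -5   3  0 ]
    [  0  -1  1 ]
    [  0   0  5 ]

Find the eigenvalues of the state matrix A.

det(sI - A) = s^3 - (tr A)s^2 + (M11 + M22 + M33)s - det A, where Mii is the 2×2 principal minor of A obtained by deleting row i and column i.
tr A = (-5) + (-1) + 5 = -1; M11 = (-1)·5 - 1·0 = -5 - 0 = -5; M22 = (-5)·5 - 0·0 = -25 - 0 = -25; M33 = (-5)·(-1) - 3·0 = 5 - 0 = 5; sum of minors = -25.
det A = (-5)·((-1)·5 - 1·0) - 3·(0·5 - 1·0) + 0·(0·0 - (-1)·0) = (-5)·(-5) - 3·0 + 0·0 = 25.
So p(s) = det(sI - A) = s^3 + s^2 - 25s - 25.
Rational-root test: any integer root divides -25. Testing small divisors, s = -1 works: p(-1) = -1 + 1 + 25 + (-25) = 0, so (s + 1) is a factor.
Dividing, p(s) = (s + 1)(s^2 - 25).
Factor s^2 - 25: two numbers with sum 0 and product -25 are 5 and -5, so s^2 - 25 = (s - 5)(s + 5).
Hence p(s) = (s - 5) (s + 1) (s + 5), with roots -5, -1, 5.
At least one eigenvalue has non-negative real part, so the system is not asymptotically stable.

-5, -1, 5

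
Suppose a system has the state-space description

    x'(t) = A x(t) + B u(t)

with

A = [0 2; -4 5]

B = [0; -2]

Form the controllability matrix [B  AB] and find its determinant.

AB = [[-4], [-10]]
Controllability matrix C = [B  AB] = [[0, -4], [-2, -10]]
det(C) = 0·(-10) - (-4)·(-2) = 0 - 8 = -8
Since det(C) ≠ 0, rank(C) = 2 and the system is completely controllable.

-8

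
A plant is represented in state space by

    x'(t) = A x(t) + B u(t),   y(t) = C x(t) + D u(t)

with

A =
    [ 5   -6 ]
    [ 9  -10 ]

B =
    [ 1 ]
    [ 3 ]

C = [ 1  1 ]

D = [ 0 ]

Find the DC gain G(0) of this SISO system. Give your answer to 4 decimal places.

-3.5000

G(0) = C(-A)^{-1}B + D = -C A^{-1} B + D.
det A = 4, so A^{-1} = (1/4)·adj(A) = [[-5/2, 3/2], [-9/4, 5/4]]
A^{-1} B = [2, 3/2]^T
C A^{-1} B = 7/2
G(0) = D - C A^{-1} B = 0 - (7/2) = -7/2 ≈ -3.5000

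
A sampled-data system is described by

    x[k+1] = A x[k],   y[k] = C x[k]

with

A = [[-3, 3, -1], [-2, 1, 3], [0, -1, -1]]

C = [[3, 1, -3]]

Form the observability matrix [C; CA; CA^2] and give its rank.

3

CA = [[-11, 13, 3]]
CA^2 = [[7, -23, 47]]
Observability matrix O = [C; CA; CA^2] = [[3, 1, -3], [-11, 13, 3], [7, -23, 47]]
det(O) = 3·(13·47 - 3·(-23)) - 1·((-11)·47 - 3·7) + (-3)·((-11)·(-23) - 13·7) = 3·680 - 1·(-538) + (-3)·162 = 2092 ≠ 0, so rank(O) = 3.
rank(O) = 3 = n, so the pair (A, C) is completely observable.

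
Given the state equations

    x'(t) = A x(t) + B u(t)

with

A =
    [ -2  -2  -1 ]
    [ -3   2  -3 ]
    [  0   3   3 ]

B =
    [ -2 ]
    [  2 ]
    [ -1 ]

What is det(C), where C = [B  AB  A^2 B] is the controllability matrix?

-1863

AB = [[1], [13], [3]]
A^2B = [[-31], [14], [48]]
Controllability matrix C = [B  AB  A^2B] = [[-2, 1, -31], [2, 13, 14], [-1, 3, 48]]
Expanding along the first row, det(C) = (-2)·(13·48 - 14·3) - 1·(2·48 - 14·(-1)) + (-31)·(2·3 - 13·(-1)) = (-2)·582 - 1·110 + (-31)·19 = -1863
Since det(C) ≠ 0, rank(C) = 3 and the system is completely controllable.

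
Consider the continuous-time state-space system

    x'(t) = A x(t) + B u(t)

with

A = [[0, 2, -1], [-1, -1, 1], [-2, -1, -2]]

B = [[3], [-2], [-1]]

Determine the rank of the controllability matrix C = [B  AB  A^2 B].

3

AB = [[-3], [-2], [-2]]
A^2B = [[-2], [3], [12]]
Controllability matrix C = [B  AB  A^2B] = [[3, -3, -2], [-2, -2, 3], [-1, -2, 12]]
det(C) = 3·((-2)·12 - 3·(-2)) - (-3)·((-2)·12 - 3·(-1)) + (-2)·((-2)·(-2) - (-2)·(-1)) = 3·(-18) - (-3)·(-21) + (-2)·2 = -121 ≠ 0, so rank(C) = 3.
rank(C) = 3 = n, so the pair (A, B) is completely controllable.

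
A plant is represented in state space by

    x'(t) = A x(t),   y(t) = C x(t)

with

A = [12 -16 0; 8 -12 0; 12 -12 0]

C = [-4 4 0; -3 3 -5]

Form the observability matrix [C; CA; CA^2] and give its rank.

CA = [[-16, 16, 0], [-72, 72, 0]]
CA^2 = [[-64, 64, 0], [-288, 288, 0]]
Observability matrix O = [C; CA; CA^2] = [[-4, 4, 0], [-3, 3, -5], [-16, 16, 0], [-72, 72, 0], [-64, 64, 0], [-288, 288, 0]]
The columns c1, c2, c3 of O are linearly dependent: c1 + c2 = 0 (check each entry), so rank(O) ≤ 2.
The 2×2 minor from rows 1, 2, columns 1, 3 is (-4)·(-5) - 0·(-3) = 20 - 0 = 20 ≠ 0, so rank(O) = 2.
rank(O) = 2 < n = 3, so the pair (A, C) is not completely observable.

2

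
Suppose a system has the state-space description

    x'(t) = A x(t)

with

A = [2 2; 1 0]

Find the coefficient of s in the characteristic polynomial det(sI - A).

-2

For a 2×2 matrix, det(sI - A) = s^2 - (tr A)s + det A.
tr A = 2, det A = -2.
So p(s) = s^2 - 2s - 2.
The coefficient of s is -2.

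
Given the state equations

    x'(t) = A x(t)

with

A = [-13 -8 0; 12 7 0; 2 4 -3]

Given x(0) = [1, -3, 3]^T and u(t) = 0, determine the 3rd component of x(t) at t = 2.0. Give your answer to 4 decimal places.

det(sI - A) = s^3 - (tr A)s^2 + (M11 + M22 + M33)s - det A, where Mii is the 2×2 principal minor of A obtained by deleting row i and column i.
tr A = (-13) + 7 + (-3) = -9; M11 = 7·(-3) - 0·4 = -21 - 0 = -21; M22 = (-13)·(-3) - 0·2 = 39 - 0 = 39; M33 = (-13)·7 - (-8)·12 = -91 - (-96) = 5; sum of minors = 23.
det A = (-13)·(7·(-3) - 0·4) - (-8)·(12·(-3) - 0·2) + 0·(12·4 - 7·2) = (-13)·(-21) - (-8)·(-36) + 0·34 = -15.
So p(s) = det(sI - A) = s^3 + 9s^2 + 23s + 15.
Rational-root test: any integer root divides 15. Testing small divisors, s = -1 works: p(-1) = -1 + 9 + (-23) + 15 = 0, so (s + 1) is a factor.
Dividing, p(s) = (s + 1)(s^2 + 8s + 15).
Factor s^2 + 8s + 15: two numbers with sum -8 and product 15 are -3 and -5, so s^2 + 8s + 15 = (s + 3)(s + 5).
Hence p(s) = (s + 1) (s + 3) (s + 5), with roots -5, -3, -1.
The eigenvalues -5, -3, -1 are distinct and real, so A is diagonalisable and x(t) = e^{At} x(0) = V diag(e^{λ_i t}) V^{-1} x(0), where the columns of V are the eigenvectors.
λ = -5: A - (-5)I = [[-8, -8, 0], [12, 12, 0], [2, 4, 2]]. v must be orthogonal to every row; (row 1) × (row 3) = [-16, 16, -16], so take v_1 = [1, -1, 1]^T.
λ = -3: A - (-3)I = [[-10, -8, 0], [12, 10, 0], [2, 4, 0]]. v must be orthogonal to every row; (row 1) × (row 2) = [0, 0, -4], so take v_2 = [0, 0, -1]^T.
λ = -1: A - (-1)I = [[-12, -8, 0], [12, 8, 0], [2, 4, -2]]. v must be orthogonal to every row; (row 1) × (row 3) = [16, -24, -32], so take v_3 = [-2, 3, 4]^T.
V = [v_1 v_2 v_3] = [[1, 0, -2], [-1, 0, 3], [1, -1, 4]] has det V = 1, so V^{-1} = adj(V)/det V = [[3, 2, 0], [7, 6, -1], [1, 1, 0]].
Modal coordinates z(0) = V^{-1} x(0): 3·1 + 2·(-3) + 0·3 = -3; 7·1 + 6·(-3) + (-1)·3 = -14; 1·1 + 1·(-3) + 0·3 = -2; so z(0) = [-3, -14, -2]^T.
x_3(t) = Σ_i (v_i)_3 · z_i(0) · e^{λ_i t} (row 3 of V times the modal terms).
x_3(2.0) = 1·(-3)·e^{-5·2.0} + (-1)·(-14)·e^{-3·2.0} + 4·(-2)·e^{-1·2.0} = (-3)·0.000045 + 14·0.002479 + (-8)·0.135335 = -1.0481.

-1.0481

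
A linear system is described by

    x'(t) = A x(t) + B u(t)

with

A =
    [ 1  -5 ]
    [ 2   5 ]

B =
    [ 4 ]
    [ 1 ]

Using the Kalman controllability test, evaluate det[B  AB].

53

AB = [[-1], [13]]
Controllability matrix C = [B  AB] = [[4, -1], [1, 13]]
det(C) = 4·13 - (-1)·1 = 52 - (-1) = 53
Since det(C) ≠ 0, rank(C) = 2 and the system is completely controllable.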